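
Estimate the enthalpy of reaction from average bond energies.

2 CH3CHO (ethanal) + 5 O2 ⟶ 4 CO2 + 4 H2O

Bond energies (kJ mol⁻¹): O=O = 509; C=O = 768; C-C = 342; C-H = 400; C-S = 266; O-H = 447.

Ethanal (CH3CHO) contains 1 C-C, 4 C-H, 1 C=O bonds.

ΔH ≈ −1755 kJ

Bonds broken (reactants):
  C-C: 2 × 342 = 684
  C-H: 8 × 400 = 3200
  C=O: 2 × 768 = 1536
  O=O: 5 × 509 = 2545
  Σ(broken) = 7965 kJ
Bonds formed (products):
  C=O: 8 × 768 = 6144
  O-H: 8 × 447 = 3576
  Σ(formed) = 9720 kJ
ΔH = Σ(broken) − Σ(formed) = 7965 − 9720 = −1755 kJ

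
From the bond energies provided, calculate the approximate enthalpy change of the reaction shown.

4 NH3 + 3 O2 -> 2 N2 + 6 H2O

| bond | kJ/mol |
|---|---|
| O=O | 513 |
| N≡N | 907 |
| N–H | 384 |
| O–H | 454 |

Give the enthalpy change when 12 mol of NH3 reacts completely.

ΔH = −3345 kJ

Bonds broken (reactants):
  N–H: 12 × 384 = 4608
  O=O: 3 × 513 = 1539
  Σ(broken) = 6147 kJ
Bonds formed (products):
  N≡N: 2 × 907 = 1814
  O–H: 12 × 454 = 5448
  Σ(formed) = 7262 kJ
ΔH = Σ(broken) − Σ(formed) = 6147 − 7262 = −1115 kJ
For 3× the reaction as written: 3 × (−1115) = −3345 kJ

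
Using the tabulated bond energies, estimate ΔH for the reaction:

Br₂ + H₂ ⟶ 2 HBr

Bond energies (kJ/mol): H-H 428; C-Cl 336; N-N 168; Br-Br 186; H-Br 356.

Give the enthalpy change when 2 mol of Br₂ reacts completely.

ΔH = −196 kJ

Bonds broken (reactants):
  Br-Br: 1 × 186 = 186
  H-H: 1 × 428 = 428
  Σ(broken) = 614 kJ
Bonds formed (products):
  H-Br: 2 × 356 = 712
  Σ(formed) = 712 kJ
ΔH = Σ(broken) − Σ(formed) = 614 − 712 = −98 kJ
For 2× the reaction as written: 2 × (−98) = −196 kJ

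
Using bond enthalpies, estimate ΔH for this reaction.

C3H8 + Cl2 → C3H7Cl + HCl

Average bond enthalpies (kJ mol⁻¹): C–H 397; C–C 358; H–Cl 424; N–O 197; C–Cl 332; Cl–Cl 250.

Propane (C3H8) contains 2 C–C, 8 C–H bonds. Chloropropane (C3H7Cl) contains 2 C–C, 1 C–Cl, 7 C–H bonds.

Bonds broken (reactants):
  C–C: 2 × 358 = 716
  C–H: 8 × 397 = 3176
  Cl–Cl: 1 × 250 = 250
  Σ(broken) = 4142 kJ
Bonds formed (products):
  C–C: 2 × 358 = 716
  C–Cl: 1 × 332 = 332
  C–H: 7 × 397 = 2779
  H–Cl: 1 × 424 = 424
  Σ(formed) = 4251 kJ
ΔH = Σ(broken) − Σ(formed) = 4142 − 4251 = −109 kJ

ΔH ≈ −109 kJ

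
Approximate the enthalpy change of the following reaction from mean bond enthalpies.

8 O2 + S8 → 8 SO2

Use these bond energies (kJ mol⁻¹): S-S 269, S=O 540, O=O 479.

Bonds broken (reactants):
  O=O: 8 × 479 = 3832
  S-S: 8 × 269 = 2152
  Σ(broken) = 5984 kJ
Bonds formed (products):
  S=O: 16 × 540 = 8640
  Σ(formed) = 8640 kJ
ΔH = Σ(broken) − Σ(formed) = 5984 − 8640 = −2656 kJ

ΔH ≈ −2656 kJ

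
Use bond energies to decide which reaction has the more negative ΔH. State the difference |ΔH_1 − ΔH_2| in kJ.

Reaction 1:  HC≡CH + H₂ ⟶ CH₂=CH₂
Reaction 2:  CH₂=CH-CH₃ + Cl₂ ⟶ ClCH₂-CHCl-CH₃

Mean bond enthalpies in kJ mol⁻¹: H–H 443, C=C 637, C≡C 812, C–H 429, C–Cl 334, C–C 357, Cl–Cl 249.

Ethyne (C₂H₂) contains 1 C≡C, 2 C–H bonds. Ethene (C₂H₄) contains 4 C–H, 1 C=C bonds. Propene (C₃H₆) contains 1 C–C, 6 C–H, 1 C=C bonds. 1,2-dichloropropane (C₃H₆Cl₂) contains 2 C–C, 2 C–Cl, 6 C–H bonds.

Reaction 1, by 101 kJ

Reaction 1:
  Bonds broken (reactants):
    C≡C: 1 × 812 = 812
    C–H: 2 × 429 = 858
    H–H: 1 × 443 = 443
    Σ(broken) = 2113 kJ
  Bonds formed (products):
    C–H: 4 × 429 = 1716
    C=C: 1 × 637 = 637
    Σ(formed) = 2353 kJ
  ΔH_1 = 2113 − 2353 = −240 kJ
Reaction 2:
  Bonds broken (reactants):
    C–C: 1 × 357 = 357
    C–H: 6 × 429 = 2574
    C=C: 1 × 637 = 637
    Cl–Cl: 1 × 249 = 249
    Σ(broken) = 3817 kJ
  Bonds formed (products):
    C–C: 2 × 357 = 714
    C–Cl: 2 × 334 = 668
    C–H: 6 × 429 = 2574
    Σ(formed) = 3956 kJ
  ΔH_2 = 3817 − 3956 = −139 kJ
ΔH_1 − ΔH_2 = −101 kJ, so reaction 1 has the more negative ΔH; |ΔH_1 − ΔH_2| = 101 kJ.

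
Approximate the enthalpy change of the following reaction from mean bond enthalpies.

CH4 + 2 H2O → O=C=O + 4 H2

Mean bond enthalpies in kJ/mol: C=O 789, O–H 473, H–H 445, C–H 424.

ΔH ≈ +230 kJ

Bonds broken (reactants):
  C–H: 4 × 424 = 1696
  O–H: 4 × 473 = 1892
  Σ(broken) = 3588 kJ
Bonds formed (products):
  C=O: 2 × 789 = 1578
  H–H: 4 × 445 = 1780
  Σ(formed) = 3358 kJ
ΔH = Σ(broken) − Σ(formed) = 3588 − 3358 = +230 kJ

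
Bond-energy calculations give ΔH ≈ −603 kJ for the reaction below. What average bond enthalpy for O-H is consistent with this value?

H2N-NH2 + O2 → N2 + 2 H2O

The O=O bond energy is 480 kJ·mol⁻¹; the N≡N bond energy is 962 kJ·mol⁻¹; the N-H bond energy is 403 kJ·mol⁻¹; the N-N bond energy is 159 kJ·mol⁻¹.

D(O-H) ≈ 473 kJ/mol

Let D be the O-H bond energy.
Σ(broken) = 4×403 + 1×159 + 1×480 = 2251
Σ(formed) = 1×962 + 4×D = 962 + 4D
ΔH = Σ(broken) − Σ(formed) = (2251) − (962 + 4D) = +1289 − 4D
Setting this equal to −603 kJ gives 4D = 1892, so D = 473 kJ/mol.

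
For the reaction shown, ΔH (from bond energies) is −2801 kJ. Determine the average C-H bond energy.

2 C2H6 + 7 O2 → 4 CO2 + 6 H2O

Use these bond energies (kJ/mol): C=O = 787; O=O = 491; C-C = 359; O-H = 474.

Let D be the C-H bond energy.
Σ(broken) = 2×359 + 12×D + 7×491 = 4155 + 12D
Σ(formed) = 8×787 + 12×474 = 11984
ΔH = Σ(broken) − Σ(formed) = (4155 + 12D) − (11984) = −7829 + 12D
Setting this equal to −2801 kJ gives 12D = 5028, so D = 419 kJ/mol.

D(C-H) ≈ 419 kJ/mol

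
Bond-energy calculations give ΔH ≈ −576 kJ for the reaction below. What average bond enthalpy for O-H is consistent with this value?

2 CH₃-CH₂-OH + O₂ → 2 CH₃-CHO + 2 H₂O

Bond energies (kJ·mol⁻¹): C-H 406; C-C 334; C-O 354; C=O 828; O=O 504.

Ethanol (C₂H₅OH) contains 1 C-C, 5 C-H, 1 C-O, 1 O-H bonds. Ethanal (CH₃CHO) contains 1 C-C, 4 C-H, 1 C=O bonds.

Let D be the O-H bond energy.
Σ(broken) = 2×334 + 10×406 + 2×354 + 2×D + 1×504 = 5940 + 2D
Σ(formed) = 2×334 + 8×406 + 2×828 + 4×D = 5572 + 4D
ΔH = Σ(broken) − Σ(formed) = (5940 + 2D) − (5572 + 4D) = +368 − 2D
Setting this equal to −576 kJ gives 2D = 944, so D = 472 kJ/mol.

D(O-H) ≈ 472 kJ/mol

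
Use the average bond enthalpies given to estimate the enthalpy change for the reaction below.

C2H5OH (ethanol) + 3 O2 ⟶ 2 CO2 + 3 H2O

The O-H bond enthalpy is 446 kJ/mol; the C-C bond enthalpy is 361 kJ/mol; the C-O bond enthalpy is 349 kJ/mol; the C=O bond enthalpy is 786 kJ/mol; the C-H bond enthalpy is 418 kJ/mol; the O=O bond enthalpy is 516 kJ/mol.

Bonds broken (reactants):
  C-C: 1 × 361 = 361
  C-H: 5 × 418 = 2090
  C-O: 1 × 349 = 349
  O-H: 1 × 446 = 446
  O=O: 3 × 516 = 1548
  Σ(broken) = 4794 kJ
Bonds formed (products):
  C=O: 4 × 786 = 3144
  O-H: 6 × 446 = 2676
  Σ(formed) = 5820 kJ
ΔH = Σ(broken) − Σ(formed) = 4794 − 5820 = −1026 kJ

ΔH ≈ −1026 kJ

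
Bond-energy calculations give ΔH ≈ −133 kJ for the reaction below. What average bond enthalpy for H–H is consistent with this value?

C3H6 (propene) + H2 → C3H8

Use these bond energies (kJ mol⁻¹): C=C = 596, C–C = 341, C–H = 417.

D(H–H) ≈ 446 kJ/mol

Let D be the H–H bond energy.
Σ(broken) = 1×341 + 6×417 + 1×596 + 1×D = 3439 + D
Σ(formed) = 2×341 + 8×417 = 4018
ΔH = Σ(broken) − Σ(formed) = (3439 + D) − (4018) = −579 + D
Setting this equal to −133 kJ gives D = 446 kJ/mol.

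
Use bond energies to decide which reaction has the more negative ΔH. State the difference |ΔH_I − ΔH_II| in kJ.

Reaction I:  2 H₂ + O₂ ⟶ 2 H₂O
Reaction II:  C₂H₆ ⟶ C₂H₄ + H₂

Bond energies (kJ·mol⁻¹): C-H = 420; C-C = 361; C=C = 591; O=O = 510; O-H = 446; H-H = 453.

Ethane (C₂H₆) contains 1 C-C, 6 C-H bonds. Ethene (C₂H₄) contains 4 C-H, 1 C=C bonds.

Reaction I, by 525 kJ

Reaction I:
  Bonds broken (reactants):
    H-H: 2 × 453 = 906
    O=O: 1 × 510 = 510
    Σ(broken) = 1416 kJ
  Bonds formed (products):
    O-H: 4 × 446 = 1784
    Σ(formed) = 1784 kJ
  ΔH_I = 1416 − 1784 = −368 kJ
Reaction II:
  Bonds broken (reactants):
    C-C: 1 × 361 = 361
    C-H: 6 × 420 = 2520
    Σ(broken) = 2881 kJ
  Bonds formed (products):
    C-H: 4 × 420 = 1680
    C=C: 1 × 591 = 591
    H-H: 1 × 453 = 453
    Σ(formed) = 2724 kJ
  ΔH_II = 2881 − 2724 = +157 kJ
ΔH_I − ΔH_II = −525 kJ, so reaction I has the more negative ΔH; |ΔH_I − ΔH_II| = 525 kJ.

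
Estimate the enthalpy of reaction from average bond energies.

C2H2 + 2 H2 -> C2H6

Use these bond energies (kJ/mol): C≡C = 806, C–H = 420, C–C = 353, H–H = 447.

ΔH ≈ −333 kJ

Bonds broken (reactants):
  C≡C: 1 × 806 = 806
  C–H: 2 × 420 = 840
  H–H: 2 × 447 = 894
  Σ(broken) = 2540 kJ
Bonds formed (products):
  C–C: 1 × 353 = 353
  C–H: 6 × 420 = 2520
  Σ(formed) = 2873 kJ
ΔH = Σ(broken) − Σ(formed) = 2540 − 2873 = −333 kJ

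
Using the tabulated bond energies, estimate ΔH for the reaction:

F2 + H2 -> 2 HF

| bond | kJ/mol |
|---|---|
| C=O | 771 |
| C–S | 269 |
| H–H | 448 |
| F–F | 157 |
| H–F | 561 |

Bonds broken (reactants):
  F–F: 1 × 157 = 157
  H–H: 1 × 448 = 448
  Σ(broken) = 605 kJ
Bonds formed (products):
  H–F: 2 × 561 = 1122
  Σ(formed) = 1122 kJ
ΔH = Σ(broken) − Σ(formed) = 605 − 1122 = −517 kJ

ΔH ≈ −517 kJ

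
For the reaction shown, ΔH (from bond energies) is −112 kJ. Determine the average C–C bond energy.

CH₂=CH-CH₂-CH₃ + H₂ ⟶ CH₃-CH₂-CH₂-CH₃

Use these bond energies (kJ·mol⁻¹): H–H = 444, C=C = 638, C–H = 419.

D(C–C) ≈ 356 kJ/mol

Let D be the C–C bond energy.
Σ(broken) = 2×D + 8×419 + 1×638 + 1×444 = 4434 + 2D
Σ(formed) = 3×D + 10×419 = 4190 + 3D
ΔH = Σ(broken) − Σ(formed) = (4434 + 2D) − (4190 + 3D) = +244 − D
Setting this equal to −112 kJ gives D = 356 kJ/mol.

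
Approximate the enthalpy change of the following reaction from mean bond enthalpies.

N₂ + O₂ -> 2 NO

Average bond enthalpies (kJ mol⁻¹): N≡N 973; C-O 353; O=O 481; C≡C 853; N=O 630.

Bonds broken (reactants):
  N≡N: 1 × 973 = 973
  O=O: 1 × 481 = 481
  Σ(broken) = 1454 kJ
Bonds formed (products):
  N=O: 2 × 630 = 1260
  Σ(formed) = 1260 kJ
ΔH = Σ(broken) − Σ(formed) = 1454 − 1260 = +194 kJ

ΔH ≈ +194 kJ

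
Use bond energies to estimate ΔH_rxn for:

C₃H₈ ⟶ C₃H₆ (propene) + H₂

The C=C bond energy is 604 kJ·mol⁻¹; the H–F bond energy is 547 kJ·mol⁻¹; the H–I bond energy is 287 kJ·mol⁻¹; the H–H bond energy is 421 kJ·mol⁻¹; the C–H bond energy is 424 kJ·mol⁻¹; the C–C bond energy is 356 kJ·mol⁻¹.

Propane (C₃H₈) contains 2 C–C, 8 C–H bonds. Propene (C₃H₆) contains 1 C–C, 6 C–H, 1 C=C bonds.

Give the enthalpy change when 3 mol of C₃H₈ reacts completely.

ΔH = +537 kJ

Bonds broken (reactants):
  C–C: 2 × 356 = 712
  C–H: 8 × 424 = 3392
  Σ(broken) = 4104 kJ
Bonds formed (products):
  C–C: 1 × 356 = 356
  C–H: 6 × 424 = 2544
  C=C: 1 × 604 = 604
  H–H: 1 × 421 = 421
  Σ(formed) = 3925 kJ
ΔH = Σ(broken) − Σ(formed) = 4104 − 3925 = +179 kJ
For 3× the reaction as written: 3 × (+179) = +537 kJ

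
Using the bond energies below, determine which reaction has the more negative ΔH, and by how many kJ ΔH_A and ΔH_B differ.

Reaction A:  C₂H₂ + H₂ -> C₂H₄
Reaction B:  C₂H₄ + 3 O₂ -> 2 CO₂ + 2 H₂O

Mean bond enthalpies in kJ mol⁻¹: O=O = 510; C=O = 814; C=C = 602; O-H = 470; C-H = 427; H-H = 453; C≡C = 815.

Reaction A:
  Bonds broken (reactants):
    C≡C: 1 × 815 = 815
    C-H: 2 × 427 = 854
    H-H: 1 × 453 = 453
    Σ(broken) = 2122 kJ
  Bonds formed (products):
    C-H: 4 × 427 = 1708
    C=C: 1 × 602 = 602
    Σ(formed) = 2310 kJ
  ΔH_A = 2122 − 2310 = −188 kJ
Reaction B:
  Bonds broken (reactants):
    C-H: 4 × 427 = 1708
    C=C: 1 × 602 = 602
    O=O: 3 × 510 = 1530
    Σ(broken) = 3840 kJ
  Bonds formed (products):
    C=O: 4 × 814 = 3256
    O-H: 4 × 470 = 1880
    Σ(formed) = 5136 kJ
  ΔH_B = 3840 − 5136 = −1296 kJ
ΔH_A − ΔH_B = +1108 kJ, so reaction B has the more negative ΔH; |ΔH_A − ΔH_B| = 1108 kJ.

Reaction B, by 1108 kJ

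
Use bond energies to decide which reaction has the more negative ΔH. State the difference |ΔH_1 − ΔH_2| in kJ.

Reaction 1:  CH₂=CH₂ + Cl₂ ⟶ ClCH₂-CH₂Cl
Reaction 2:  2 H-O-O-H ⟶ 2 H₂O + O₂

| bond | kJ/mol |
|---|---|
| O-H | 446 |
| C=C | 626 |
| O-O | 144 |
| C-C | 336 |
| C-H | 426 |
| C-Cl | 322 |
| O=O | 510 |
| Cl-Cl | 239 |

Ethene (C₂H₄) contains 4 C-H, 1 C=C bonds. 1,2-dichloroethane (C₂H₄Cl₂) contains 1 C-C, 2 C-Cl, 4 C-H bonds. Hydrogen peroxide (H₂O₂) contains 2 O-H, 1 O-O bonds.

Reaction 2, by 107 kJ

Reaction 1:
  Bonds broken (reactants):
    C-H: 4 × 426 = 1704
    C=C: 1 × 626 = 626
    Cl-Cl: 1 × 239 = 239
    Σ(broken) = 2569 kJ
  Bonds formed (products):
    C-C: 1 × 336 = 336
    C-Cl: 2 × 322 = 644
    C-H: 4 × 426 = 1704
    Σ(formed) = 2684 kJ
  ΔH_1 = 2569 − 2684 = −115 kJ
Reaction 2:
  Bonds broken (reactants):
    O-H: 4 × 446 = 1784
    O-O: 2 × 144 = 288
    Σ(broken) = 2072 kJ
  Bonds formed (products):
    O-H: 4 × 446 = 1784
    O=O: 1 × 510 = 510
    Σ(formed) = 2294 kJ
  ΔH_2 = 2072 − 2294 = −222 kJ
ΔH_1 − ΔH_2 = +107 kJ, so reaction 2 has the more negative ΔH; |ΔH_1 − ΔH_2| = 107 kJ.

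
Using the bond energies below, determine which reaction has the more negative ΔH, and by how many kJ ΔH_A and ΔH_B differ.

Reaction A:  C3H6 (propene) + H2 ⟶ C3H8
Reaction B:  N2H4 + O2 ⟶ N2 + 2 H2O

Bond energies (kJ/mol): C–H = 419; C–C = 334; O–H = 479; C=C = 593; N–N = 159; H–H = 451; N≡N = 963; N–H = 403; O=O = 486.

Reaction A:
  Bonds broken (reactants):
    C–C: 1 × 334 = 334
    C–H: 6 × 419 = 2514
    C=C: 1 × 593 = 593
    H–H: 1 × 451 = 451
    Σ(broken) = 3892 kJ
  Bonds formed (products):
    C–C: 2 × 334 = 668
    C–H: 8 × 419 = 3352
    Σ(formed) = 4020 kJ
  ΔH_A = 3892 − 4020 = −128 kJ
Reaction B:
  Bonds broken (reactants):
    N–H: 4 × 403 = 1612
    N–N: 1 × 159 = 159
    O=O: 1 × 486 = 486
    Σ(broken) = 2257 kJ
  Bonds formed (products):
    N≡N: 1 × 963 = 963
    O–H: 4 × 479 = 1916
    Σ(formed) = 2879 kJ
  ΔH_B = 2257 − 2879 = −622 kJ
ΔH_A − ΔH_B = +494 kJ, so reaction B has the more negative ΔH; |ΔH_A − ΔH_B| = 494 kJ.

Reaction B, by 494 kJ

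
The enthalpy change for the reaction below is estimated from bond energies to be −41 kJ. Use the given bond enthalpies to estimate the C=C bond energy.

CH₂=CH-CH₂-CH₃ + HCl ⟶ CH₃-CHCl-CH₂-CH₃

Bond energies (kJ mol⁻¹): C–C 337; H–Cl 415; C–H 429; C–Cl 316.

Let D be the C=C bond energy.
Σ(broken) = 2×337 + 8×429 + 1×D + 1×415 = 4521 + D
Σ(formed) = 3×337 + 1×316 + 9×429 = 5188
ΔH = Σ(broken) − Σ(formed) = (4521 + D) − (5188) = −667 + D
Setting this equal to −41 kJ gives D = 626 kJ/mol.

D(C=C) ≈ 626 kJ/mol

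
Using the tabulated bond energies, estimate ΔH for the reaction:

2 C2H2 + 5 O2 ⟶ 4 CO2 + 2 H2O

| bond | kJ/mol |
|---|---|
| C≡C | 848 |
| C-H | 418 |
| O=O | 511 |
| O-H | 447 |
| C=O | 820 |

ΔH ≈ −2425 kJ

Bonds broken (reactants):
  C≡C: 2 × 848 = 1696
  C-H: 4 × 418 = 1672
  O=O: 5 × 511 = 2555
  Σ(broken) = 5923 kJ
Bonds formed (products):
  C=O: 8 × 820 = 6560
  O-H: 4 × 447 = 1788
  Σ(formed) = 8348 kJ
ΔH = Σ(broken) − Σ(formed) = 5923 − 8348 = −2425 kJ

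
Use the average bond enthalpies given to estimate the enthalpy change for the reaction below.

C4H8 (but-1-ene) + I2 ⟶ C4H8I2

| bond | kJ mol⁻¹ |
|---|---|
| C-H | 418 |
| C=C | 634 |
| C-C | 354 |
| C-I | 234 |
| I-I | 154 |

Bonds broken (reactants):
  C-C: 2 × 354 = 708
  C-H: 8 × 418 = 3344
  C=C: 1 × 634 = 634
  I-I: 1 × 154 = 154
  Σ(broken) = 4840 kJ
Bonds formed (products):
  C-C: 3 × 354 = 1062
  C-H: 8 × 418 = 3344
  C-I: 2 × 234 = 468
  Σ(formed) = 4874 kJ
ΔH = Σ(broken) − Σ(formed) = 4840 − 4874 = −34 kJ

ΔH ≈ −34 kJ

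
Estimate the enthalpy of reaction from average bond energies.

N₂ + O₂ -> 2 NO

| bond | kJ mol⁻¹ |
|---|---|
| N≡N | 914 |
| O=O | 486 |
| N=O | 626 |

Bonds broken (reactants):
  N≡N: 1 × 914 = 914
  O=O: 1 × 486 = 486
  Σ(broken) = 1400 kJ
Bonds formed (products):
  N=O: 2 × 626 = 1252
  Σ(formed) = 1252 kJ
ΔH = Σ(broken) − Σ(formed) = 1400 − 1252 = +148 kJ

ΔH ≈ +148 kJ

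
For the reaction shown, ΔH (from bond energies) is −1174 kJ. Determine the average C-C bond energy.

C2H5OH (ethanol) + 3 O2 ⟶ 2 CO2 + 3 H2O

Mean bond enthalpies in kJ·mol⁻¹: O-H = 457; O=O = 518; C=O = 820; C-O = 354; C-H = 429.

Let D be the C-C bond energy.
Σ(broken) = 1×D + 5×429 + 1×354 + 1×457 + 3×518 = 4510 + D
Σ(formed) = 4×820 + 6×457 = 6022
ΔH = Σ(broken) − Σ(formed) = (4510 + D) − (6022) = −1512 + D
Setting this equal to −1174 kJ gives D = 338 kJ/mol.

D(C-C) ≈ 338 kJ/mol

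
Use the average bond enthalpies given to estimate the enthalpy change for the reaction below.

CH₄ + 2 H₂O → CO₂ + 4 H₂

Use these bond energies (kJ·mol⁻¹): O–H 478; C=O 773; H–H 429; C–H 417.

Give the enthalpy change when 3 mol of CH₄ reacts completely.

ΔH = +954 kJ

Bonds broken (reactants):
  C–H: 4 × 417 = 1668
  O–H: 4 × 478 = 1912
  Σ(broken) = 3580 kJ
Bonds formed (products):
  C=O: 2 × 773 = 1546
  H–H: 4 × 429 = 1716
  Σ(formed) = 3262 kJ
ΔH = Σ(broken) − Σ(formed) = 3580 − 3262 = +318 kJ
For 3× the reaction as written: 3 × (+318) = +954 kJ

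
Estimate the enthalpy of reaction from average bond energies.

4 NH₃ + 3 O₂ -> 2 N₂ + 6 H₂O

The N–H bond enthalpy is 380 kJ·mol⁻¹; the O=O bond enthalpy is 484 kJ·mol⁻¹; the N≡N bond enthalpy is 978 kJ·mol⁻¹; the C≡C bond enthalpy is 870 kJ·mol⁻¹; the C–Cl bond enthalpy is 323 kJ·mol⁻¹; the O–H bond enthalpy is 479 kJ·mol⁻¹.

Bonds broken (reactants):
  N–H: 12 × 380 = 4560
  O=O: 3 × 484 = 1452
  Σ(broken) = 6012 kJ
Bonds formed (products):
  N≡N: 2 × 978 = 1956
  O–H: 12 × 479 = 5748
  Σ(formed) = 7704 kJ
ΔH = Σ(broken) − Σ(formed) = 6012 − 7704 = −1692 kJ

ΔH ≈ −1692 kJ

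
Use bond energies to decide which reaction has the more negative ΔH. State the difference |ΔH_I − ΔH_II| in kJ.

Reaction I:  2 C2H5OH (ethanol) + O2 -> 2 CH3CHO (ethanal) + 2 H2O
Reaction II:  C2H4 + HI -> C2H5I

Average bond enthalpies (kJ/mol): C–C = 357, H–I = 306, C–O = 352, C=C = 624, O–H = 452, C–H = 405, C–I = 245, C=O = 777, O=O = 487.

Reaction I:
  Bonds broken (reactants):
    C–C: 2 × 357 = 714
    C–H: 10 × 405 = 4050
    C–O: 2 × 352 = 704
    O–H: 2 × 452 = 904
    O=O: 1 × 487 = 487
    Σ(broken) = 6859 kJ
  Bonds formed (products):
    C–C: 2 × 357 = 714
    C–H: 8 × 405 = 3240
    C=O: 2 × 777 = 1554
    O–H: 4 × 452 = 1808
    Σ(formed) = 7316 kJ
  ΔH_I = 6859 − 7316 = −457 kJ
Reaction II:
  Bonds broken (reactants):
    C–H: 4 × 405 = 1620
    C=C: 1 × 624 = 624
    H–I: 1 × 306 = 306
    Σ(broken) = 2550 kJ
  Bonds formed (products):
    C–C: 1 × 357 = 357
    C–H: 5 × 405 = 2025
    C–I: 1 × 245 = 245
    Σ(formed) = 2627 kJ
  ΔH_II = 2550 − 2627 = −77 kJ
ΔH_I − ΔH_II = −380 kJ, so reaction I has the more negative ΔH; |ΔH_I − ΔH_II| = 380 kJ.

Reaction I, by 380 kJ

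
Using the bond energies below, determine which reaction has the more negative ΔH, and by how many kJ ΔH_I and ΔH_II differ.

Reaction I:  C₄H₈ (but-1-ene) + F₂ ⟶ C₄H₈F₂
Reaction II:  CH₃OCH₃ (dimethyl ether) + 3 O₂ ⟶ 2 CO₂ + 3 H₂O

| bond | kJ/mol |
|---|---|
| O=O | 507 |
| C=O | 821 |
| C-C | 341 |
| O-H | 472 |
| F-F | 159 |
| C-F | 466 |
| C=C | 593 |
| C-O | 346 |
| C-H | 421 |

Reaction I:
  Bonds broken (reactants):
    C-C: 2 × 341 = 682
    C-H: 8 × 421 = 3368
    C=C: 1 × 593 = 593
    F-F: 1 × 159 = 159
    Σ(broken) = 4802 kJ
  Bonds formed (products):
    C-C: 3 × 341 = 1023
    C-F: 2 × 466 = 932
    C-H: 8 × 421 = 3368
    Σ(formed) = 5323 kJ
  ΔH_I = 4802 − 5323 = −521 kJ
Reaction II:
  Bonds broken (reactants):
    C-H: 6 × 421 = 2526
    C-O: 2 × 346 = 692
    O=O: 3 × 507 = 1521
    Σ(broken) = 4739 kJ
  Bonds formed (products):
    C=O: 4 × 821 = 3284
    O-H: 6 × 472 = 2832
    Σ(formed) = 6116 kJ
  ΔH_II = 4739 − 6116 = −1377 kJ
ΔH_I − ΔH_II = +856 kJ, so reaction II has the more negative ΔH; |ΔH_I − ΔH_II| = 856 kJ.

Reaction II, by 856 kJ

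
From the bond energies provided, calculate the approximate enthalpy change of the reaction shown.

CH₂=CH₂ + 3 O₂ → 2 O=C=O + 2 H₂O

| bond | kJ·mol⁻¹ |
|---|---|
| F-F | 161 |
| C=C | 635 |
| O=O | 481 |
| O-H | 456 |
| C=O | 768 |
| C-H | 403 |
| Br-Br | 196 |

ΔH ≈ −1206 kJ

Bonds broken (reactants):
  C-H: 4 × 403 = 1612
  C=C: 1 × 635 = 635
  O=O: 3 × 481 = 1443
  Σ(broken) = 3690 kJ
Bonds formed (products):
  C=O: 4 × 768 = 3072
  O-H: 4 × 456 = 1824
  Σ(formed) = 4896 kJ
ΔH = Σ(broken) − Σ(formed) = 3690 − 4896 = −1206 kJ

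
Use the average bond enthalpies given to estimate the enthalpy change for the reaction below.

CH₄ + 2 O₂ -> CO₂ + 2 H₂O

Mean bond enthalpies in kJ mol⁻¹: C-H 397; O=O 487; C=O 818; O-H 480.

Bonds broken (reactants):
  C-H: 4 × 397 = 1588
  O=O: 2 × 487 = 974
  Σ(broken) = 2562 kJ
Bonds formed (products):
  C=O: 2 × 818 = 1636
  O-H: 4 × 480 = 1920
  Σ(formed) = 3556 kJ
ΔH = Σ(broken) − Σ(formed) = 2562 − 3556 = −994 kJ

ΔH ≈ −994 kJ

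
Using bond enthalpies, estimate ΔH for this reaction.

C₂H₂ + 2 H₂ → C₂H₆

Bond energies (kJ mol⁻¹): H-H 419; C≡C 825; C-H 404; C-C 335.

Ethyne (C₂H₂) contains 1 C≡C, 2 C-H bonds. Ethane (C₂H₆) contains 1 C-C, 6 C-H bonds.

Bonds broken (reactants):
  C≡C: 1 × 825 = 825
  C-H: 2 × 404 = 808
  H-H: 2 × 419 = 838
  Σ(broken) = 2471 kJ
Bonds formed (products):
  C-C: 1 × 335 = 335
  C-H: 6 × 404 = 2424
  Σ(formed) = 2759 kJ
ΔH = Σ(broken) − Σ(formed) = 2471 − 2759 = −288 kJ

ΔH ≈ −288 kJ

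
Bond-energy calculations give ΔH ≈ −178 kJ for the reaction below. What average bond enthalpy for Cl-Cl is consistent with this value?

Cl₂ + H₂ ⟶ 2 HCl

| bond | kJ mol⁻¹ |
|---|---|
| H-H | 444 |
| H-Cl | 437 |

Let D be the Cl-Cl bond energy.
Σ(broken) = 1×D + 1×444 = 444 + D
Σ(formed) = 2×437 = 874
ΔH = Σ(broken) − Σ(formed) = (444 + D) − (874) = −430 + D
Setting this equal to −178 kJ gives D = 252 kJ/mol.

D(Cl-Cl) ≈ 252 kJ/mol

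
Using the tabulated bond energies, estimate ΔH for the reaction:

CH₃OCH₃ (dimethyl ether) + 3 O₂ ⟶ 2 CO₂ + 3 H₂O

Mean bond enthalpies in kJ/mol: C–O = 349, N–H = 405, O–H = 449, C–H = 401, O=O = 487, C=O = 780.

Bonds broken (reactants):
  C–H: 6 × 401 = 2406
  C–O: 2 × 349 = 698
  O=O: 3 × 487 = 1461
  Σ(broken) = 4565 kJ
Bonds formed (products):
  C=O: 4 × 780 = 3120
  O–H: 6 × 449 = 2694
  Σ(formed) = 5814 kJ
ΔH = Σ(broken) − Σ(formed) = 4565 − 5814 = −1249 kJ

ΔH ≈ −1249 kJ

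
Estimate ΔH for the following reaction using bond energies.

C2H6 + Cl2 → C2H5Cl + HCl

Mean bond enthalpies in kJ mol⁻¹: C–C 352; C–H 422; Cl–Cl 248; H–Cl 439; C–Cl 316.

ΔH ≈ −85 kJ

Bonds broken (reactants):
  C–C: 1 × 352 = 352
  C–H: 6 × 422 = 2532
  Cl–Cl: 1 × 248 = 248
  Σ(broken) = 3132 kJ
Bonds formed (products):
  C–C: 1 × 352 = 352
  C–Cl: 1 × 316 = 316
  C–H: 5 × 422 = 2110
  H–Cl: 1 × 439 = 439
  Σ(formed) = 3217 kJ
ΔH = Σ(broken) − Σ(formed) = 3132 − 3217 = −85 kJ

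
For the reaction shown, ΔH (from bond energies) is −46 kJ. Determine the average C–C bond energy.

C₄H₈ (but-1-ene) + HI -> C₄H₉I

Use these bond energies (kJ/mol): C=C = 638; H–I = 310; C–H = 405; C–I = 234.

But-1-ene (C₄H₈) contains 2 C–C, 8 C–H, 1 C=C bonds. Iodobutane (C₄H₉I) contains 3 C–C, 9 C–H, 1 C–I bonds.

Let D be the C–C bond energy.
Σ(broken) = 2×D + 8×405 + 1×638 + 1×310 = 4188 + 2D
Σ(formed) = 3×D + 9×405 + 1×234 = 3879 + 3D
ΔH = Σ(broken) − Σ(formed) = (4188 + 2D) − (3879 + 3D) = +309 − D
Setting this equal to −46 kJ gives D = 355 kJ/mol.

D(C–C) ≈ 355 kJ/mol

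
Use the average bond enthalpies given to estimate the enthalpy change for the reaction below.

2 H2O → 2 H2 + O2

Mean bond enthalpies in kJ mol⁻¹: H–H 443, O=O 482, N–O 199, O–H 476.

Bonds broken (reactants):
  O–H: 4 × 476 = 1904
  Σ(broken) = 1904 kJ
Bonds formed (products):
  H–H: 2 × 443 = 886
  O=O: 1 × 482 = 482
  Σ(formed) = 1368 kJ
ΔH = Σ(broken) − Σ(formed) = 1904 − 1368 = +536 kJ

ΔH ≈ +536 kJ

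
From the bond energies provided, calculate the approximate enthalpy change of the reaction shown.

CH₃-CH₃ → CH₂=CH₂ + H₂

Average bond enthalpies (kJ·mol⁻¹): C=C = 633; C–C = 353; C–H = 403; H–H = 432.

ΔH ≈ +94 kJ

Bonds broken (reactants):
  C–C: 1 × 353 = 353
  C–H: 6 × 403 = 2418
  Σ(broken) = 2771 kJ
Bonds formed (products):
  C–H: 4 × 403 = 1612
  C=C: 1 × 633 = 633
  H–H: 1 × 432 = 432
  Σ(formed) = 2677 kJ
ΔH = Σ(broken) − Σ(formed) = 2771 − 2677 = +94 kJ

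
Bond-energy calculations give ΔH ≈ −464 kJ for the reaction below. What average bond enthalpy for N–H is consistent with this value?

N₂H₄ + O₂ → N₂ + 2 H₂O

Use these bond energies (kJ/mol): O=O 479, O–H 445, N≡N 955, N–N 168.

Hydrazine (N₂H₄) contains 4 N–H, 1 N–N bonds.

Let D be the N–H bond energy.
Σ(broken) = 4×D + 1×168 + 1×479 = 647 + 4D
Σ(formed) = 1×955 + 4×445 = 2735
ΔH = Σ(broken) − Σ(formed) = (647 + 4D) − (2735) = −2088 + 4D
Setting this equal to −464 kJ gives 4D = 1624, so D = 406 kJ/mol.

D(N–H) ≈ 406 kJ/mol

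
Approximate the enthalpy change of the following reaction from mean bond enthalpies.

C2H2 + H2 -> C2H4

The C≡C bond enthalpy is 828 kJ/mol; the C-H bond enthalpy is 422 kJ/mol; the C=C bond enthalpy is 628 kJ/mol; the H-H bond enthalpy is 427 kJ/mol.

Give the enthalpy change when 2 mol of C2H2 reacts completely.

ΔH = −434 kJ

Bonds broken (reactants):
  C≡C: 1 × 828 = 828
  C-H: 2 × 422 = 844
  H-H: 1 × 427 = 427
  Σ(broken) = 2099 kJ
Bonds formed (products):
  C-H: 4 × 422 = 1688
  C=C: 1 × 628 = 628
  Σ(formed) = 2316 kJ
ΔH = Σ(broken) − Σ(formed) = 2099 − 2316 = −217 kJ
For 2× the reaction as written: 2 × (−217) = −434 kJ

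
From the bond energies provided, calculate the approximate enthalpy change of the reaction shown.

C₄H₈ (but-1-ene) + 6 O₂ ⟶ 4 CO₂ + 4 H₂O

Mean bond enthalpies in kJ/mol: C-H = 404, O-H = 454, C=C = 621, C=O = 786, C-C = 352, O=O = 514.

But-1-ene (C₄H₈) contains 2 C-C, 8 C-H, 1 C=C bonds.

ΔH ≈ −2279 kJ

Bonds broken (reactants):
  C-C: 2 × 352 = 704
  C-H: 8 × 404 = 3232
  C=C: 1 × 621 = 621
  O=O: 6 × 514 = 3084
  Σ(broken) = 7641 kJ
Bonds formed (products):
  C=O: 8 × 786 = 6288
  O-H: 8 × 454 = 3632
  Σ(formed) = 9920 kJ
ΔH = Σ(broken) − Σ(formed) = 7641 − 9920 = −2279 kJ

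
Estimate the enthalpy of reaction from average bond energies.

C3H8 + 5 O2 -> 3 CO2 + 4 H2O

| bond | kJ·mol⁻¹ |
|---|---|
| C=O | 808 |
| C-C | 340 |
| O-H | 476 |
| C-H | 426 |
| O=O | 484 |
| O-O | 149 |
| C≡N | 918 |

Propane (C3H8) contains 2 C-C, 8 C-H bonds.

ΔH ≈ −2148 kJ

Bonds broken (reactants):
  C-C: 2 × 340 = 680
  C-H: 8 × 426 = 3408
  O=O: 5 × 484 = 2420
  Σ(broken) = 6508 kJ
Bonds formed (products):
  C=O: 6 × 808 = 4848
  O-H: 8 × 476 = 3808
  Σ(formed) = 8656 kJ
ΔH = Σ(broken) − Σ(formed) = 6508 − 8656 = −2148 kJ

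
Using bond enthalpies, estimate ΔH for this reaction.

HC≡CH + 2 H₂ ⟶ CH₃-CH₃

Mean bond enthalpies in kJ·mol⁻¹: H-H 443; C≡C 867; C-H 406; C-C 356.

Bonds broken (reactants):
  C≡C: 1 × 867 = 867
  C-H: 2 × 406 = 812
  H-H: 2 × 443 = 886
  Σ(broken) = 2565 kJ
Bonds formed (products):
  C-C: 1 × 356 = 356
  C-H: 6 × 406 = 2436
  Σ(formed) = 2792 kJ
ΔH = Σ(broken) − Σ(formed) = 2565 − 2792 = −227 kJ

ΔH ≈ −227 kJ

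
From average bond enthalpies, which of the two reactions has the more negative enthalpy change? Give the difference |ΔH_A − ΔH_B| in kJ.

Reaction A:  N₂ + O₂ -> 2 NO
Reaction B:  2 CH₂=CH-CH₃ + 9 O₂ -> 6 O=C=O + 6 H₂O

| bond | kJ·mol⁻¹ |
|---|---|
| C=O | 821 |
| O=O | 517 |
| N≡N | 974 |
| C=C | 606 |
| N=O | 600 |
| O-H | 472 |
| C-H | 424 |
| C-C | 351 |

Reaction A:
  Bonds broken (reactants):
    N≡N: 1 × 974 = 974
    O=O: 1 × 517 = 517
    Σ(broken) = 1491 kJ
  Bonds formed (products):
    N=O: 2 × 600 = 1200
    Σ(formed) = 1200 kJ
  ΔH_A = 1491 − 1200 = +291 kJ
Reaction B:
  Bonds broken (reactants):
    C-C: 2 × 351 = 702
    C-H: 12 × 424 = 5088
    C=C: 2 × 606 = 1212
    O=O: 9 × 517 = 4653
    Σ(broken) = 11655 kJ
  Bonds formed (products):
    C=O: 12 × 821 = 9852
    O-H: 12 × 472 = 5664
    Σ(formed) = 15516 kJ
  ΔH_B = 11655 − 15516 = −3861 kJ
ΔH_A − ΔH_B = +4152 kJ, so reaction B has the more negative ΔH; |ΔH_A − ΔH_B| = 4152 kJ.

Reaction B, by 4152 kJ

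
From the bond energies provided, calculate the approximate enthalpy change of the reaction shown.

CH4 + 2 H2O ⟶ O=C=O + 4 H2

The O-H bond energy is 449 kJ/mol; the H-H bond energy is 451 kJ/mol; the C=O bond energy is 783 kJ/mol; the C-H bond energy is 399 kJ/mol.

ΔH ≈ +22 kJ

Bonds broken (reactants):
  C-H: 4 × 399 = 1596
  O-H: 4 × 449 = 1796
  Σ(broken) = 3392 kJ
Bonds formed (products):
  C=O: 2 × 783 = 1566
  H-H: 4 × 451 = 1804
  Σ(formed) = 3370 kJ
ΔH = Σ(broken) − Σ(formed) = 3392 − 3370 = +22 kJ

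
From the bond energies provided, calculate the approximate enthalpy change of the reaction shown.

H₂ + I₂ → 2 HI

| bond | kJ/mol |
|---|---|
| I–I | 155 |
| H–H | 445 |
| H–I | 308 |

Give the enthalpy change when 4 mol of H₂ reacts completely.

ΔH = −64 kJ

Bonds broken (reactants):
  H–H: 1 × 445 = 445
  I–I: 1 × 155 = 155
  Σ(broken) = 600 kJ
Bonds formed (products):
  H–I: 2 × 308 = 616
  Σ(formed) = 616 kJ
ΔH = Σ(broken) − Σ(formed) = 600 − 616 = −16 kJ
For 4× the reaction as written: 4 × (−16) = −64 kJ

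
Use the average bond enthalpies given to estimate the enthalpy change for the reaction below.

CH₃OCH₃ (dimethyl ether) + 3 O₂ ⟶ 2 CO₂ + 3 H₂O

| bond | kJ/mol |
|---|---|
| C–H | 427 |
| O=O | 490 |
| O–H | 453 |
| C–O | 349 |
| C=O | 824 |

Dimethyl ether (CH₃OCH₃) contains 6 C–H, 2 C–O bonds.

ΔH ≈ −1284 kJ

Bonds broken (reactants):
  C–H: 6 × 427 = 2562
  C–O: 2 × 349 = 698
  O=O: 3 × 490 = 1470
  Σ(broken) = 4730 kJ
Bonds formed (products):
  C=O: 4 × 824 = 3296
  O–H: 6 × 453 = 2718
  Σ(formed) = 6014 kJ
ΔH = Σ(broken) − Σ(formed) = 4730 − 6014 = −1284 kJ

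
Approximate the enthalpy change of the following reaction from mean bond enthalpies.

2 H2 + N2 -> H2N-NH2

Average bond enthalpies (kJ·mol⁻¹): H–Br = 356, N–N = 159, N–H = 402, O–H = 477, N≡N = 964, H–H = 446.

Bonds broken (reactants):
  H–H: 2 × 446 = 892
  N≡N: 1 × 964 = 964
  Σ(broken) = 1856 kJ
Bonds formed (products):
  N–H: 4 × 402 = 1608
  N–N: 1 × 159 = 159
  Σ(formed) = 1767 kJ
ΔH = Σ(broken) − Σ(formed) = 1856 − 1767 = +89 kJ

ΔH ≈ +89 kJ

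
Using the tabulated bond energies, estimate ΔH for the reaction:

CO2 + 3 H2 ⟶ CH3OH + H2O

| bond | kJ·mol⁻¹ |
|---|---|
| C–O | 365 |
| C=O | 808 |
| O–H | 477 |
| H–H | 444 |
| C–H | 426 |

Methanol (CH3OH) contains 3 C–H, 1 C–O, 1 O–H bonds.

ΔH ≈ −126 kJ

Bonds broken (reactants):
  C=O: 2 × 808 = 1616
  H–H: 3 × 444 = 1332
  Σ(broken) = 2948 kJ
Bonds formed (products):
  C–H: 3 × 426 = 1278
  C–O: 1 × 365 = 365
  O–H: 3 × 477 = 1431
  Σ(formed) = 3074 kJ
ΔH = Σ(broken) − Σ(formed) = 2948 − 3074 = −126 kJ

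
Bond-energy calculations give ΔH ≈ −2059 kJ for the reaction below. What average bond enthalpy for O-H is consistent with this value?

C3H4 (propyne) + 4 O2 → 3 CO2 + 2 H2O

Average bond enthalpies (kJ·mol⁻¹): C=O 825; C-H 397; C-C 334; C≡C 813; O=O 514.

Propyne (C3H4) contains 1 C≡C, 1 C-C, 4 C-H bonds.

D(O-H) ≈ 475 kJ/mol

Let D be the O-H bond energy.
Σ(broken) = 1×813 + 1×334 + 4×397 + 4×514 = 4791
Σ(formed) = 6×825 + 4×D = 4950 + 4D
ΔH = Σ(broken) − Σ(formed) = (4791) − (4950 + 4D) = −159 − 4D
Setting this equal to −2059 kJ gives 4D = 1900, so D = 475 kJ/mol.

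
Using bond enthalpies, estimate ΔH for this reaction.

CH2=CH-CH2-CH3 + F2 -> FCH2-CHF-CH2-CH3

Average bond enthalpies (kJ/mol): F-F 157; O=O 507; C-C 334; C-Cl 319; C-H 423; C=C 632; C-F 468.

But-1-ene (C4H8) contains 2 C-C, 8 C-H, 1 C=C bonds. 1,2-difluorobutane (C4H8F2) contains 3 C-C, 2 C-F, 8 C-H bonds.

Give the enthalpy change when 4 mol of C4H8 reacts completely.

Bonds broken (reactants):
  C-C: 2 × 334 = 668
  C-H: 8 × 423 = 3384
  C=C: 1 × 632 = 632
  F-F: 1 × 157 = 157
  Σ(broken) = 4841 kJ
Bonds formed (products):
  C-C: 3 × 334 = 1002
  C-F: 2 × 468 = 936
  C-H: 8 × 423 = 3384
  Σ(formed) = 5322 kJ
ΔH = Σ(broken) − Σ(formed) = 4841 − 5322 = −481 kJ
For 4× the reaction as written: 4 × (−481) = −1924 kJ

ΔH = −1924 kJ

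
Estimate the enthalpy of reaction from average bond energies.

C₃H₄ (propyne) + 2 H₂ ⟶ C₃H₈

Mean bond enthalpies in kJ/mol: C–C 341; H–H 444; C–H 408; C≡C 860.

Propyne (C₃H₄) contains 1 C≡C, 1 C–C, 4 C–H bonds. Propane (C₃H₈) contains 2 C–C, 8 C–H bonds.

ΔH ≈ −225 kJ

Bonds broken (reactants):
  C≡C: 1 × 860 = 860
  C–C: 1 × 341 = 341
  C–H: 4 × 408 = 1632
  H–H: 2 × 444 = 888
  Σ(broken) = 3721 kJ
Bonds formed (products):
  C–C: 2 × 341 = 682
  C–H: 8 × 408 = 3264
  Σ(formed) = 3946 kJ
ΔH = Σ(broken) − Σ(formed) = 3721 − 3946 = −225 kJ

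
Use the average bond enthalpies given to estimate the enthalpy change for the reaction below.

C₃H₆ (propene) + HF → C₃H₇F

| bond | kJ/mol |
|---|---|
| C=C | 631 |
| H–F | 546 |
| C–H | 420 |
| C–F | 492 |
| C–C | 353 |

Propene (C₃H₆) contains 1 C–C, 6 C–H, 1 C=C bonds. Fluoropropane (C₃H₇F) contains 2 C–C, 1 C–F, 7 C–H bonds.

ΔH ≈ −88 kJ

Bonds broken (reactants):
  C–C: 1 × 353 = 353
  C–H: 6 × 420 = 2520
  C=C: 1 × 631 = 631
  H–F: 1 × 546 = 546
  Σ(broken) = 4050 kJ
Bonds formed (products):
  C–C: 2 × 353 = 706
  C–F: 1 × 492 = 492
  C–H: 7 × 420 = 2940
  Σ(formed) = 4138 kJ
ΔH = Σ(broken) − Σ(formed) = 4050 − 4138 = −88 kJ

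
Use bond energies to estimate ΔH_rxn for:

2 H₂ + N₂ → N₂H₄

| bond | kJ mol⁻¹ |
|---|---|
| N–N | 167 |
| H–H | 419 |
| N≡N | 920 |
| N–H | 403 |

Bonds broken (reactants):
  H–H: 2 × 419 = 838
  N≡N: 1 × 920 = 920
  Σ(broken) = 1758 kJ
Bonds formed (products):
  N–H: 4 × 403 = 1612
  N–N: 1 × 167 = 167
  Σ(formed) = 1779 kJ
ΔH = Σ(broken) − Σ(formed) = 1758 − 1779 = −21 kJ

ΔH ≈ −21 kJ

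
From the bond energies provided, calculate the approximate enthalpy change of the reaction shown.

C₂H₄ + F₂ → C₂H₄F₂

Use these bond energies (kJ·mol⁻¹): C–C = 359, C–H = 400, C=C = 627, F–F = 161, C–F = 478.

Bonds broken (reactants):
  C–H: 4 × 400 = 1600
  C=C: 1 × 627 = 627
  F–F: 1 × 161 = 161
  Σ(broken) = 2388 kJ
Bonds formed (products):
  C–C: 1 × 359 = 359
  C–F: 2 × 478 = 956
  C–H: 4 × 400 = 1600
  Σ(formed) = 2915 kJ
ΔH = Σ(broken) − Σ(formed) = 2388 − 2915 = −527 kJ

ΔH ≈ −527 kJ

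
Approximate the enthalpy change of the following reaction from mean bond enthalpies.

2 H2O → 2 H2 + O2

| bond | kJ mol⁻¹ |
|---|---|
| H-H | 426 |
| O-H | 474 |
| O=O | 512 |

Bonds broken (reactants):
  O-H: 4 × 474 = 1896
  Σ(broken) = 1896 kJ
Bonds formed (products):
  H-H: 2 × 426 = 852
  O=O: 1 × 512 = 512
  Σ(formed) = 1364 kJ
ΔH = Σ(broken) − Σ(formed) = 1896 − 1364 = +532 kJ

ΔH ≈ +532 kJ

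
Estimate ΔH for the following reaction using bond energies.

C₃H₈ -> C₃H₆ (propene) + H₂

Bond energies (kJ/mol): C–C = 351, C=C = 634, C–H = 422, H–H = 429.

ΔH ≈ +132 kJ

Bonds broken (reactants):
  C–C: 2 × 351 = 702
  C–H: 8 × 422 = 3376
  Σ(broken) = 4078 kJ
Bonds formed (products):
  C–C: 1 × 351 = 351
  C–H: 6 × 422 = 2532
  C=C: 1 × 634 = 634
  H–H: 1 × 429 = 429
  Σ(formed) = 3946 kJ
ΔH = Σ(broken) − Σ(formed) = 4078 − 3946 = +132 kJ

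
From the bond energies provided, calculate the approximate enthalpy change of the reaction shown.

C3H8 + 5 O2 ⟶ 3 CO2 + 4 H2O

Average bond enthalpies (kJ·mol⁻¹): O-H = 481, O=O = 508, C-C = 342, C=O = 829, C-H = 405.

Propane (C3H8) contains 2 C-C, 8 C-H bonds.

ΔH ≈ −2358 kJ

Bonds broken (reactants):
  C-C: 2 × 342 = 684
  C-H: 8 × 405 = 3240
  O=O: 5 × 508 = 2540
  Σ(broken) = 6464 kJ
Bonds formed (products):
  C=O: 6 × 829 = 4974
  O-H: 8 × 481 = 3848
  Σ(formed) = 8822 kJ
ΔH = Σ(broken) − Σ(formed) = 6464 − 8822 = −2358 kJ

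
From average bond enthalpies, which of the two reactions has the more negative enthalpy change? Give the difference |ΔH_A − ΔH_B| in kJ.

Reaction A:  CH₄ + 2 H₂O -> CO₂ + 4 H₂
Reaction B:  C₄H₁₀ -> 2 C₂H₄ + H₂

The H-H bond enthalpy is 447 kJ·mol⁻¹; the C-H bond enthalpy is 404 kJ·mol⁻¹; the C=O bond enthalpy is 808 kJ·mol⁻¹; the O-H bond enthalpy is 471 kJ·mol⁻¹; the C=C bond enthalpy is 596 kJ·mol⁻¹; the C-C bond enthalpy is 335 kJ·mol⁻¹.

Reaction A, by 78 kJ

Reaction A:
  Bonds broken (reactants):
    C-H: 4 × 404 = 1616
    O-H: 4 × 471 = 1884
    Σ(broken) = 3500 kJ
  Bonds formed (products):
    C=O: 2 × 808 = 1616
    H-H: 4 × 447 = 1788
    Σ(formed) = 3404 kJ
  ΔH_A = 3500 − 3404 = +96 kJ
Reaction B:
  Bonds broken (reactants):
    C-C: 3 × 335 = 1005
    C-H: 10 × 404 = 4040
    Σ(broken) = 5045 kJ
  Bonds formed (products):
    C-H: 8 × 404 = 3232
    C=C: 2 × 596 = 1192
    H-H: 1 × 447 = 447
    Σ(formed) = 4871 kJ
  ΔH_B = 5045 − 4871 = +174 kJ
ΔH_A − ΔH_B = −78 kJ, so reaction A has the more negative ΔH; |ΔH_A − ΔH_B| = 78 kJ.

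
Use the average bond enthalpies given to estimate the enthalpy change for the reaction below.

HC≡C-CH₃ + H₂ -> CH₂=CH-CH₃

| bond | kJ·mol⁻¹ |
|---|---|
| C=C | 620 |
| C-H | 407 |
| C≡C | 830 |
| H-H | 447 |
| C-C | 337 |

ΔH ≈ −157 kJ

Bonds broken (reactants):
  C≡C: 1 × 830 = 830
  C-C: 1 × 337 = 337
  C-H: 4 × 407 = 1628
  H-H: 1 × 447 = 447
  Σ(broken) = 3242 kJ
Bonds formed (products):
  C-C: 1 × 337 = 337
  C-H: 6 × 407 = 2442
  C=C: 1 × 620 = 620
  Σ(formed) = 3399 kJ
ΔH = Σ(broken) − Σ(formed) = 3242 − 3399 = −157 kJ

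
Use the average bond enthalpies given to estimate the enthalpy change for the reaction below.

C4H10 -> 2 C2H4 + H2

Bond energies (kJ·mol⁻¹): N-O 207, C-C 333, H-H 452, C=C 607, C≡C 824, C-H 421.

ΔH ≈ +175 kJ

Bonds broken (reactants):
  C-C: 3 × 333 = 999
  C-H: 10 × 421 = 4210
  Σ(broken) = 5209 kJ
Bonds formed (products):
  C-H: 8 × 421 = 3368
  C=C: 2 × 607 = 1214
  H-H: 1 × 452 = 452
  Σ(formed) = 5034 kJ
ΔH = Σ(broken) − Σ(formed) = 5209 − 5034 = +175 kJ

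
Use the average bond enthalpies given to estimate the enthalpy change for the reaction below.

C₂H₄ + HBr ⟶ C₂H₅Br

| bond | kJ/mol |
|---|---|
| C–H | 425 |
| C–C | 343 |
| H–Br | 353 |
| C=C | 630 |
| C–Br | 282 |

ΔH ≈ −67 kJ

Bonds broken (reactants):
  C–H: 4 × 425 = 1700
  C=C: 1 × 630 = 630
  H–Br: 1 × 353 = 353
  Σ(broken) = 2683 kJ
Bonds formed (products):
  C–Br: 1 × 282 = 282
  C–C: 1 × 343 = 343
  C–H: 5 × 425 = 2125
  Σ(formed) = 2750 kJ
ΔH = Σ(broken) − Σ(formed) = 2683 − 2750 = −67 kJ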